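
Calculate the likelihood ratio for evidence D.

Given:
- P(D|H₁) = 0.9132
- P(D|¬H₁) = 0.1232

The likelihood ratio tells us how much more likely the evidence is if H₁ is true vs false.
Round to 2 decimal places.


Likelihood Ratio (LR) = P(D|H₁) / P(D|¬H₁)

LR = 0.9132 / 0.1232
   = 7.41

The evidence is 7.41 times more likely if H₁ is true than if H₁ is false.
LR > 1, so observing D raises the odds in favor of H₁.


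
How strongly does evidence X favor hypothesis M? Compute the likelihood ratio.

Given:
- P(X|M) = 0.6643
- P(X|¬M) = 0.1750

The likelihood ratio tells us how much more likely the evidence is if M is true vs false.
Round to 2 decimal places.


Likelihood Ratio (LR) = P(X|M) / P(X|¬M)

LR = 0.6643 / 0.1750
   = 3.80

The evidence is 3.80 times more likely if M is true than if M is false.
Because LR exceeds 1, X is evidence for M.


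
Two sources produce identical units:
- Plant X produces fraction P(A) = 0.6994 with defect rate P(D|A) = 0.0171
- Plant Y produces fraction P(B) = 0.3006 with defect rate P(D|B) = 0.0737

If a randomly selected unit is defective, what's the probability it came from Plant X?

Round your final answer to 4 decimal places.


Let A = from Plant X, D = defective

Given:
- P(A) = 0.6994, P(B) = 0.3006
- P(D|A) = 0.0171, P(D|B) = 0.0737

Step 1: Find P(D)
P(D) = P(D|A)P(A) + P(D|B)P(B)
     = 0.0171 × 0.6994 + 0.0737 × 0.3006
     = 0.01195974 + 0.02215422
     = 0.03411396

Step 2: Apply Bayes' theorem
P(A|D) = P(D|A)P(A) / P(D)
       = 0.01195974 / 0.03411396
       = 0.3506


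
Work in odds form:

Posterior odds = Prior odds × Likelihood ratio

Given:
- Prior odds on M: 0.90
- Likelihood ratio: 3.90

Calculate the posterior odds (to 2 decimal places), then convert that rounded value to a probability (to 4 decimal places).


Step 1: Calculate posterior odds
Posterior odds = Prior odds × LR
               = 0.90 × 3.90
               = 3.51

Step 2: Convert to probability
P(M|E) = Posterior odds / (1 + Posterior odds)
       = 3.51 / (1 + 3.51)
       = 3.51 / 4.51
       = 0.7783

The evidence increased P(M) from 0.4737 to 0.7783.


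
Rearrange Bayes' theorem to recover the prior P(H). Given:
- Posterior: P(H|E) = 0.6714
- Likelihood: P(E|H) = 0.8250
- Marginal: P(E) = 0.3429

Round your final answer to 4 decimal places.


From Bayes' theorem: P(H|E) = P(E|H) × P(H) / P(E)

Rearranging for P(H):
P(H) = P(H|E) × P(E) / P(E|H)
     = 0.6714 × 0.3429 / 0.8250
     = 0.23022306 / 0.8250
     = 0.2791


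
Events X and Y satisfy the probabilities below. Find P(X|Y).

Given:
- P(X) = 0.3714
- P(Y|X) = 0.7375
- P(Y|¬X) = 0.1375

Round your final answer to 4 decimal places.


Bayes' theorem: P(X|Y) = P(Y|X) × P(X) / P(Y)

Step 1: Calculate P(Y) using law of total probability
P(Y) = P(Y|X)P(X) + P(Y|¬X)P(¬X)
     = 0.7375 × 0.3714 + 0.1375 × 0.6286
     = 0.27390750 + 0.08643250
     = 0.36034000

Step 2: Apply Bayes' theorem
P(X|Y) = P(Y|X) × P(X) / P(Y)
       = 0.27390750 / 0.36034000
       = 0.7601


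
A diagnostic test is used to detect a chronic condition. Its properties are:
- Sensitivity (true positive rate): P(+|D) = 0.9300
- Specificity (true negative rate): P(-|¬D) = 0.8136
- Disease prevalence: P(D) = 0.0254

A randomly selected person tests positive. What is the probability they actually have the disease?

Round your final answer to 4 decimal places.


Let D = has disease, + = positive test

Given:
- P(D) = 0.0254 (prevalence)
- P(+|D) = 0.9300 (sensitivity)
- P(-|¬D) = 0.8136 (specificity)
- P(+|¬D) = 0.1864 (false positive rate = 1 - specificity)

Step 1: Find P(+)
P(+) = P(+|D)P(D) + P(+|¬D)P(¬D)
     = 0.9300 × 0.0254 + 0.1864 × 0.9746
     = 0.02362200 + 0.18166544
     = 0.20528744

Step 2: Apply Bayes' theorem for P(D|+)
P(D|+) = P(+|D)P(D) / P(+)
       = 0.02362200 / 0.20528744
       = 0.1151


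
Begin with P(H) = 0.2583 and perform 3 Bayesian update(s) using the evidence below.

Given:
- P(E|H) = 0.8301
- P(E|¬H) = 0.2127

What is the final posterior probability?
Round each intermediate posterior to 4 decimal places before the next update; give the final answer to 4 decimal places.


Sequential Bayesian updating:

Initial prior: P(H) = 0.2583

Update 1:
  P(E) = 0.8301 × 0.2583 + 0.2127 × 0.7417 = 0.21441483 + 0.15775959 = 0.37217442
  P(H|E) = 0.21441483 / 0.37217442 = 0.5761

Update 2:
  P(E) = 0.8301 × 0.5761 + 0.2127 × 0.4239 = 0.47822061 + 0.09016353 = 0.56838414
  P(H|E) = 0.47822061 / 0.56838414 = 0.8414

Update 3:
  P(E) = 0.8301 × 0.8414 + 0.2127 × 0.1586 = 0.69844614 + 0.03373422 = 0.73218036
  P(H|E) = 0.69844614 / 0.73218036 = 0.9539

Final posterior: 0.9539


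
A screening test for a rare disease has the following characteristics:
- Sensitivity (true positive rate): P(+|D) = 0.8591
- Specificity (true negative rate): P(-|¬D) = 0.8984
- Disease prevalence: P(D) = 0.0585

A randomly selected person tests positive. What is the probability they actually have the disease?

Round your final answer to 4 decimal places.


Let D = has disease, + = positive test

Given:
- P(D) = 0.0585 (prevalence)
- P(+|D) = 0.8591 (sensitivity)
- P(-|¬D) = 0.8984 (specificity)
- P(+|¬D) = 0.1016 (false positive rate = 1 - specificity)

Step 1: Find P(+)
P(+) = P(+|D)P(D) + P(+|¬D)P(¬D)
     = 0.8591 × 0.0585 + 0.1016 × 0.9415
     = 0.05025735 + 0.09565640
     = 0.14591375

Step 2: Apply Bayes' theorem for P(D|+)
P(D|+) = P(+|D)P(D) / P(+)
       = 0.05025735 / 0.14591375
       = 0.3444


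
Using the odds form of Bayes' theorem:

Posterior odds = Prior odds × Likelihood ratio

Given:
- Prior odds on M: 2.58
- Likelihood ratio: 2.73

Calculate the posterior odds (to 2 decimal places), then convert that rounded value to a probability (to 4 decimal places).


Step 1: Calculate posterior odds
Posterior odds = Prior odds × LR
               = 2.58 × 2.73
               = 7.04

Step 2: Convert to probability
P(M|E) = Posterior odds / (1 + Posterior odds)
       = 7.04 / (1 + 7.04)
       = 7.04 / 8.04
       = 0.8756

The evidence increased P(M) from 0.7207 to 0.8756.


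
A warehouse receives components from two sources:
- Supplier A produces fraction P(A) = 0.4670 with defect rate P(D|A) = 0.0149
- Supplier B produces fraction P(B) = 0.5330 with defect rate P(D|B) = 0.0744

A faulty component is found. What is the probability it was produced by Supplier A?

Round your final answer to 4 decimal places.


Let A = from Supplier A, D = faulty

Given:
- P(A) = 0.4670, P(B) = 0.5330
- P(D|A) = 0.0149, P(D|B) = 0.0744

Step 1: Find P(D)
P(D) = P(D|A)P(A) + P(D|B)P(B)
     = 0.0149 × 0.4670 + 0.0744 × 0.5330
     = 0.00695830 + 0.03965520
     = 0.04661350

Step 2: Apply Bayes' theorem
P(A|D) = P(D|A)P(A) / P(D)
       = 0.00695830 / 0.04661350
       = 0.1493


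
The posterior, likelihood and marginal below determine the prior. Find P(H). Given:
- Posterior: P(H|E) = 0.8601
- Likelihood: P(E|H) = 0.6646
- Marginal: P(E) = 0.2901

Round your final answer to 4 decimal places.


From Bayes' theorem: P(H|E) = P(E|H) × P(H) / P(E)

Rearranging for P(H):
P(H) = P(H|E) × P(E) / P(E|H)
     = 0.8601 × 0.2901 / 0.6646
     = 0.24951501 / 0.6646
     = 0.3754


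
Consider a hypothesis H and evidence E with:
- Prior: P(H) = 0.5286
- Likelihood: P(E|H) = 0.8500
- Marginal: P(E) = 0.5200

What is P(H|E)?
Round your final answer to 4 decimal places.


Using Bayes' theorem:

P(H|E) = P(E|H) × P(H) / P(E)
       = 0.8500 × 0.5286 / 0.5200
       = 0.44931000 / 0.5200
       = 0.8641

The evidence strengthens our belief in H.
Prior: 0.5286 → Posterior: 0.8641


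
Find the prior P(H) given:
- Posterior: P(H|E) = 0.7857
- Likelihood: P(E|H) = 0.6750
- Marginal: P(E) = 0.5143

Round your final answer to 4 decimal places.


From Bayes' theorem: P(H|E) = P(E|H) × P(H) / P(E)

Rearranging for P(H):
P(H) = P(H|E) × P(E) / P(E|H)
     = 0.7857 × 0.5143 / 0.6750
     = 0.40408551 / 0.6750
     = 0.5986


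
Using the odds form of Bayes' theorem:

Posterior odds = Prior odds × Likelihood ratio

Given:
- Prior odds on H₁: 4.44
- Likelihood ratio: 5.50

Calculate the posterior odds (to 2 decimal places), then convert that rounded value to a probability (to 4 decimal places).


Step 1: Calculate posterior odds
Posterior odds = Prior odds × LR
               = 4.44 × 5.50
               = 24.42

Step 2: Convert to probability
P(H₁|E) = Posterior odds / (1 + Posterior odds)
       = 24.42 / (1 + 24.42)
       = 24.42 / 25.42
       = 0.9607

The evidence increased P(H₁) from 0.8162 to 0.9607.


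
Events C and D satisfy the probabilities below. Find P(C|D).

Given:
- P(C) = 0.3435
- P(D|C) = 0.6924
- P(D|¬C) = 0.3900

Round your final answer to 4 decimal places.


Bayes' theorem: P(C|D) = P(D|C) × P(C) / P(D)

Step 1: Calculate P(D) using law of total probability
P(D) = P(D|C)P(C) + P(D|¬C)P(¬C)
     = 0.6924 × 0.3435 + 0.3900 × 0.6565
     = 0.23783940 + 0.25603500
     = 0.49387440

Step 2: Apply Bayes' theorem
P(C|D) = P(D|C) × P(C) / P(D)
       = 0.23783940 / 0.49387440
       = 0.4816


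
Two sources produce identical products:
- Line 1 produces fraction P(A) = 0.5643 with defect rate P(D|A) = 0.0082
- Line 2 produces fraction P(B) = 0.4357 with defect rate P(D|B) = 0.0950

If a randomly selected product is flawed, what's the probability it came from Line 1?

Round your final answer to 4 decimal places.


Let A = from Line 1, D = flawed

Given:
- P(A) = 0.5643, P(B) = 0.4357
- P(D|A) = 0.0082, P(D|B) = 0.0950

Step 1: Find P(D)
P(D) = P(D|A)P(A) + P(D|B)P(B)
     = 0.0082 × 0.5643 + 0.0950 × 0.4357
     = 0.00462726 + 0.04139150
     = 0.04601876

Step 2: Apply Bayes' theorem
P(A|D) = P(D|A)P(A) / P(D)
       = 0.00462726 / 0.04601876
       = 0.1006


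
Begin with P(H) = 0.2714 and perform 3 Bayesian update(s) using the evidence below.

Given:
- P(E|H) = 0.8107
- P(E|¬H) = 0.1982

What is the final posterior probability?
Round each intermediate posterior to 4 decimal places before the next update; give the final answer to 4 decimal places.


Sequential Bayesian updating:

Initial prior: P(H) = 0.2714

Update 1:
  P(E) = 0.8107 × 0.2714 + 0.1982 × 0.7286 = 0.22002398 + 0.14440852 = 0.36443250
  P(H|E) = 0.22002398 / 0.36443250 = 0.6037

Update 2:
  P(E) = 0.8107 × 0.6037 + 0.1982 × 0.3963 = 0.48941959 + 0.07854666 = 0.56796625
  P(H|E) = 0.48941959 / 0.56796625 = 0.8617

Update 3:
  P(E) = 0.8107 × 0.8617 + 0.1982 × 0.1383 = 0.69858019 + 0.02741106 = 0.72599125
  P(H|E) = 0.69858019 / 0.72599125 = 0.9622

Final posterior: 0.9622


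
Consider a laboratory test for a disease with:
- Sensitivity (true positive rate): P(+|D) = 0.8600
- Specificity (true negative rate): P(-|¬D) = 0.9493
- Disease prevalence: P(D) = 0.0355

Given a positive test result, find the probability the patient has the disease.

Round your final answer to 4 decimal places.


Let D = has disease, + = positive test

Given:
- P(D) = 0.0355 (prevalence)
- P(+|D) = 0.8600 (sensitivity)
- P(-|¬D) = 0.9493 (specificity)
- P(+|¬D) = 0.0507 (false positive rate = 1 - specificity)

Step 1: Find P(+)
P(+) = P(+|D)P(D) + P(+|¬D)P(¬D)
     = 0.8600 × 0.0355 + 0.0507 × 0.9645
     = 0.03053000 + 0.04890015
     = 0.07943015

Step 2: Apply Bayes' theorem for P(D|+)
P(D|+) = P(+|D)P(D) / P(+)
       = 0.03053000 / 0.07943015
       = 0.3844


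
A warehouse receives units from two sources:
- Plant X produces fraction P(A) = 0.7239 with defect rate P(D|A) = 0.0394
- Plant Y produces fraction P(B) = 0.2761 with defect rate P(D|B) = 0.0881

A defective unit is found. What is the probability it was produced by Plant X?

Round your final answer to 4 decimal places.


Let A = from Plant X, D = defective

Given:
- P(A) = 0.7239, P(B) = 0.2761
- P(D|A) = 0.0394, P(D|B) = 0.0881

Step 1: Find P(D)
P(D) = P(D|A)P(A) + P(D|B)P(B)
     = 0.0394 × 0.7239 + 0.0881 × 0.2761
     = 0.02852166 + 0.02432441
     = 0.05284607

Step 2: Apply Bayes' theorem
P(A|D) = P(D|A)P(A) / P(D)
       = 0.02852166 / 0.05284607
       = 0.5397


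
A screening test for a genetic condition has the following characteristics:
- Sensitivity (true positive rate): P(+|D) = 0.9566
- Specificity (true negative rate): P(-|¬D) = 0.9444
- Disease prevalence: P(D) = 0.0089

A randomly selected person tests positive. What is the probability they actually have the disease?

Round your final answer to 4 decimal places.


Let D = has disease, + = positive test

Given:
- P(D) = 0.0089 (prevalence)
- P(+|D) = 0.9566 (sensitivity)
- P(-|¬D) = 0.9444 (specificity)
- P(+|¬D) = 0.0556 (false positive rate = 1 - specificity)

Step 1: Find P(+)
P(+) = P(+|D)P(D) + P(+|¬D)P(¬D)
     = 0.9566 × 0.0089 + 0.0556 × 0.9911
     = 0.00851374 + 0.05510516
     = 0.06361890

Step 2: Apply Bayes' theorem for P(D|+)
P(D|+) = P(+|D)P(D) / P(+)
       = 0.00851374 / 0.06361890
       = 0.1338


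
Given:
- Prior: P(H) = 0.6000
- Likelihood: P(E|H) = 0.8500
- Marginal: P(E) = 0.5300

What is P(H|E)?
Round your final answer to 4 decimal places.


Using Bayes' theorem:

P(H|E) = P(E|H) × P(H) / P(E)
       = 0.8500 × 0.6000 / 0.5300
       = 0.51000000 / 0.5300
       = 0.9623

The evidence strengthens our belief in H.
Prior: 0.6000 → Posterior: 0.9623


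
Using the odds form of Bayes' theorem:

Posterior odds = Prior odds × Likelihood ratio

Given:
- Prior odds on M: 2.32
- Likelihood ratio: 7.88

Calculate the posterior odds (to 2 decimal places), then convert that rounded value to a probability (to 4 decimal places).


Step 1: Calculate posterior odds
Posterior odds = Prior odds × LR
               = 2.32 × 7.88
               = 18.28

Step 2: Convert to probability
P(M|E) = Posterior odds / (1 + Posterior odds)
       = 18.28 / (1 + 18.28)
       = 18.28 / 19.28
       = 0.9481

The evidence increased P(M) from 0.6988 to 0.9481.


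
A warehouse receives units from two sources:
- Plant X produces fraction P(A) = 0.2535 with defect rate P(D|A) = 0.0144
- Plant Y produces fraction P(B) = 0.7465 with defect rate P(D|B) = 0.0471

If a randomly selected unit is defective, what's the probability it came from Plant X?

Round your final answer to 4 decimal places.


Let A = from Plant X, D = defective

Given:
- P(A) = 0.2535, P(B) = 0.7465
- P(D|A) = 0.0144, P(D|B) = 0.0471

Step 1: Find P(D)
P(D) = P(D|A)P(A) + P(D|B)P(B)
     = 0.0144 × 0.2535 + 0.0471 × 0.7465
     = 0.00365040 + 0.03516015
     = 0.03881055

Step 2: Apply Bayes' theorem
P(A|D) = P(D|A)P(A) / P(D)
       = 0.00365040 / 0.03881055
       = 0.0941


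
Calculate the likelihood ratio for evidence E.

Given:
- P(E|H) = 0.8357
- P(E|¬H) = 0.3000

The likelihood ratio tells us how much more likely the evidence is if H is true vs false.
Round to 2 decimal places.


Likelihood Ratio (LR) = P(E|H) / P(E|¬H)

LR = 0.8357 / 0.3000
   = 2.79

The evidence is 2.79 times more likely if H is true than if H is false.
LR > 1, so observing E raises the odds in favor of H.


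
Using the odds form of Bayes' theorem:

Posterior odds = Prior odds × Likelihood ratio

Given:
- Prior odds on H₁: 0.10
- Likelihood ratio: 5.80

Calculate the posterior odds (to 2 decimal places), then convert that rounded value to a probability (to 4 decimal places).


Step 1: Calculate posterior odds
Posterior odds = Prior odds × LR
               = 0.10 × 5.80
               = 0.58

Step 2: Convert to probability
P(H₁|E) = Posterior odds / (1 + Posterior odds)
       = 0.58 / (1 + 0.58)
       = 0.58 / 1.58
       = 0.3671

The evidence increased P(H₁) from 0.0909 to 0.3671.


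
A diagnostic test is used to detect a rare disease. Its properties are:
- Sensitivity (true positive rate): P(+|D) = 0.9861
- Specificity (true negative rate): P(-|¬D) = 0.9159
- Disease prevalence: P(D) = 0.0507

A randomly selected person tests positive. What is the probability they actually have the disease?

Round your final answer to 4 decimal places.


Let D = has disease, + = positive test

Given:
- P(D) = 0.0507 (prevalence)
- P(+|D) = 0.9861 (sensitivity)
- P(-|¬D) = 0.9159 (specificity)
- P(+|¬D) = 0.0841 (false positive rate = 1 - specificity)

Step 1: Find P(+)
P(+) = P(+|D)P(D) + P(+|¬D)P(¬D)
     = 0.9861 × 0.0507 + 0.0841 × 0.9493
     = 0.04999527 + 0.07983613
     = 0.12983140

Step 2: Apply Bayes' theorem for P(D|+)
P(D|+) = P(+|D)P(D) / P(+)
       = 0.04999527 / 0.12983140
       = 0.3851


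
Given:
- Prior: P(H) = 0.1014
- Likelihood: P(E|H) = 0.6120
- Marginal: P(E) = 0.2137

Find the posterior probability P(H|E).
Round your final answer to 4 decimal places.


Using Bayes' theorem:

P(H|E) = P(E|H) × P(H) / P(E)
       = 0.6120 × 0.1014 / 0.2137
       = 0.06205680 / 0.2137
       = 0.2904

The evidence strengthens our belief in H.
Prior: 0.1014 → Posterior: 0.2904


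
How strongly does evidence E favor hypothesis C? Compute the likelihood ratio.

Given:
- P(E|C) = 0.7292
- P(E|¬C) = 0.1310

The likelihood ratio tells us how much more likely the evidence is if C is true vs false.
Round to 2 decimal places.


Likelihood Ratio (LR) = P(E|C) / P(E|¬C)

LR = 0.7292 / 0.1310
   = 5.57

The evidence is 5.57 times more likely if C is true than if C is false.
Since LR > 1, the evidence supports C over ¬C.


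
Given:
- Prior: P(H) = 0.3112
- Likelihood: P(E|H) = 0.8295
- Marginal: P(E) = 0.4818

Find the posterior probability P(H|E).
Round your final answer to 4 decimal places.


Using Bayes' theorem:

P(H|E) = P(E|H) × P(H) / P(E)
       = 0.8295 × 0.3112 / 0.4818
       = 0.25814040 / 0.4818
       = 0.5358

The evidence strengthens our belief in H.
Prior: 0.3112 → Posterior: 0.5358


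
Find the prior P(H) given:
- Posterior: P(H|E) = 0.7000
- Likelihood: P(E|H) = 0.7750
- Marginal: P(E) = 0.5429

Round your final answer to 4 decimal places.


From Bayes' theorem: P(H|E) = P(E|H) × P(H) / P(E)

Rearranging for P(H):
P(H) = P(H|E) × P(E) / P(E|H)
     = 0.7000 × 0.5429 / 0.7750
     = 0.38003000 / 0.7750
     = 0.4904


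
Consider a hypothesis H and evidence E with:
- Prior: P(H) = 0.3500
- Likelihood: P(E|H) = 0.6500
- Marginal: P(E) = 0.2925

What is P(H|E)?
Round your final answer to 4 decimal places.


Using Bayes' theorem:

P(H|E) = P(E|H) × P(H) / P(E)
       = 0.6500 × 0.3500 / 0.2925
       = 0.22750000 / 0.2925
       = 0.7778

The evidence strengthens our belief in H.
Prior: 0.3500 → Posterior: 0.7778


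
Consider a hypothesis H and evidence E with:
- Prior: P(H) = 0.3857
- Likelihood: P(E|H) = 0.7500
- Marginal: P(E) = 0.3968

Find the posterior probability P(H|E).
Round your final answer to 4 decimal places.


Using Bayes' theorem:

P(H|E) = P(E|H) × P(H) / P(E)
       = 0.7500 × 0.3857 / 0.3968
       = 0.28927500 / 0.3968
       = 0.7290

The evidence strengthens our belief in H.
Prior: 0.3857 → Posterior: 0.7290


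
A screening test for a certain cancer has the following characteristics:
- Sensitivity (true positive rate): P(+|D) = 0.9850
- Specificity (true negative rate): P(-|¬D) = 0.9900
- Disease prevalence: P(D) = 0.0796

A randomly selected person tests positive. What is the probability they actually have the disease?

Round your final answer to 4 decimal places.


Let D = has disease, + = positive test

Given:
- P(D) = 0.0796 (prevalence)
- P(+|D) = 0.9850 (sensitivity)
- P(-|¬D) = 0.9900 (specificity)
- P(+|¬D) = 0.0100 (false positive rate = 1 - specificity)

Step 1: Find P(+)
P(+) = P(+|D)P(D) + P(+|¬D)P(¬D)
     = 0.9850 × 0.0796 + 0.0100 × 0.9204
     = 0.07840600 + 0.00920400
     = 0.08761000

Step 2: Apply Bayes' theorem for P(D|+)
P(D|+) = P(+|D)P(D) / P(+)
       = 0.07840600 / 0.08761000
       = 0.8949


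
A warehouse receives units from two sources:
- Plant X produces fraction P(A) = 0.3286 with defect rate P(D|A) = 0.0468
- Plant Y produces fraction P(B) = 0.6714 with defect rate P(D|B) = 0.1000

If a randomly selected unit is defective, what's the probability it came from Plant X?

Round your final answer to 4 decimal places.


Let A = from Plant X, D = defective

Given:
- P(A) = 0.3286, P(B) = 0.6714
- P(D|A) = 0.0468, P(D|B) = 0.1000

Step 1: Find P(D)
P(D) = P(D|A)P(A) + P(D|B)P(B)
     = 0.0468 × 0.3286 + 0.1000 × 0.6714
     = 0.01537848 + 0.06714000
     = 0.08251848

Step 2: Apply Bayes' theorem
P(A|D) = P(D|A)P(A) / P(D)
       = 0.01537848 / 0.08251848
       = 0.1864


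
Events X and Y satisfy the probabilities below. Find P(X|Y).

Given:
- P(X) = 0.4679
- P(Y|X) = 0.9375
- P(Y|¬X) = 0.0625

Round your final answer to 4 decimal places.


Bayes' theorem: P(X|Y) = P(Y|X) × P(X) / P(Y)

Step 1: Calculate P(Y) using law of total probability
P(Y) = P(Y|X)P(X) + P(Y|¬X)P(¬X)
     = 0.9375 × 0.4679 + 0.0625 × 0.5321
     = 0.43865625 + 0.03325625
     = 0.47191250

Step 2: Apply Bayes' theorem
P(X|Y) = P(Y|X) × P(X) / P(Y)
       = 0.43865625 / 0.47191250
       = 0.9295


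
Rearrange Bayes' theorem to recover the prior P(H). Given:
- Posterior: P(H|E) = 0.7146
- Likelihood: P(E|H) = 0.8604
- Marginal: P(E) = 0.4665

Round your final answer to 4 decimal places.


From Bayes' theorem: P(H|E) = P(E|H) × P(H) / P(E)

Rearranging for P(H):
P(H) = P(H|E) × P(E) / P(E|H)
     = 0.7146 × 0.4665 / 0.8604
     = 0.33336090 / 0.8604
     = 0.3874


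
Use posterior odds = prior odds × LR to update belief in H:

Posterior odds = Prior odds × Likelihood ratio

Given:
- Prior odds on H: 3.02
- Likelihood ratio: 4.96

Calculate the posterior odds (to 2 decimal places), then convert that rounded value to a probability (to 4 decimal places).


Step 1: Calculate posterior odds
Posterior odds = Prior odds × LR
               = 3.02 × 4.96
               = 14.98

Step 2: Convert to probability
P(H|E) = Posterior odds / (1 + Posterior odds)
       = 14.98 / (1 + 14.98)
       = 14.98 / 15.98
       = 0.9374

The evidence increased P(H) from 0.7512 to 0.9374.


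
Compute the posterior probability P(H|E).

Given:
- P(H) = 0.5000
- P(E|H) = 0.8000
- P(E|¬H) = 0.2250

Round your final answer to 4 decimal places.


Bayes' theorem: P(H|E) = P(E|H) × P(H) / P(E)

Step 1: Calculate P(E) using law of total probability
P(E) = P(E|H)P(H) + P(E|¬H)P(¬H)
     = 0.8000 × 0.5000 + 0.2250 × 0.5000
     = 0.40000000 + 0.11250000
     = 0.51250000

Step 2: Apply Bayes' theorem
P(H|E) = P(E|H) × P(H) / P(E)
       = 0.40000000 / 0.51250000
       = 0.7805


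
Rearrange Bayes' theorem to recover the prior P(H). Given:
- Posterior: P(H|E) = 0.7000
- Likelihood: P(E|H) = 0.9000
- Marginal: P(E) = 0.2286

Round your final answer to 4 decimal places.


From Bayes' theorem: P(H|E) = P(E|H) × P(H) / P(E)

Rearranging for P(H):
P(H) = P(H|E) × P(E) / P(E|H)
     = 0.7000 × 0.2286 / 0.9000
     = 0.16002000 / 0.9000
     = 0.1778


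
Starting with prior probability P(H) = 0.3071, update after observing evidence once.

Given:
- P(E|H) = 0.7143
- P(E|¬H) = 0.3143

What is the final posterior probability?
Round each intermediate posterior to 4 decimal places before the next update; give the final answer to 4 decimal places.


Sequential Bayesian updating:

Initial prior: P(H) = 0.3071

Update 1:
  P(E) = 0.7143 × 0.3071 + 0.3143 × 0.6929 = 0.21936153 + 0.21777847 = 0.43714000
  P(H|E) = 0.21936153 / 0.43714000 = 0.5018

Final posterior: 0.5018


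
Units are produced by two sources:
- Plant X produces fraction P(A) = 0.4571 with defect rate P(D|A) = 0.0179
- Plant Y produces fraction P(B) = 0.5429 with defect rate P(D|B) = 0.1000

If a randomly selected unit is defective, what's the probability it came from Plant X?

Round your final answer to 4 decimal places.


Let A = from Plant X, D = defective

Given:
- P(A) = 0.4571, P(B) = 0.5429
- P(D|A) = 0.0179, P(D|B) = 0.1000

Step 1: Find P(D)
P(D) = P(D|A)P(A) + P(D|B)P(B)
     = 0.0179 × 0.4571 + 0.1000 × 0.5429
     = 0.00818209 + 0.05429000
     = 0.06247209

Step 2: Apply Bayes' theorem
P(A|D) = P(D|A)P(A) / P(D)
       = 0.00818209 / 0.06247209
       = 0.1310


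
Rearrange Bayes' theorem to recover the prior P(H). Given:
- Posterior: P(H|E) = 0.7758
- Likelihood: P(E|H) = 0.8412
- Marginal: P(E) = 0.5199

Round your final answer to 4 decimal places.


From Bayes' theorem: P(H|E) = P(E|H) × P(H) / P(E)

Rearranging for P(H):
P(H) = P(H|E) × P(E) / P(E|H)
     = 0.7758 × 0.5199 / 0.8412
     = 0.40333842 / 0.8412
     = 0.4795


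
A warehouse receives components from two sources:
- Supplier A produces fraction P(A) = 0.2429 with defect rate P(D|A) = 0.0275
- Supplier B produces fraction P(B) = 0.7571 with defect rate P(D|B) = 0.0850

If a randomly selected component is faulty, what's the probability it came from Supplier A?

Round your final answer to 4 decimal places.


Let A = from Supplier A, D = faulty

Given:
- P(A) = 0.2429, P(B) = 0.7571
- P(D|A) = 0.0275, P(D|B) = 0.0850

Step 1: Find P(D)
P(D) = P(D|A)P(A) + P(D|B)P(B)
     = 0.0275 × 0.2429 + 0.0850 × 0.7571
     = 0.00667975 + 0.06435350
     = 0.07103325

Step 2: Apply Bayes' theorem
P(A|D) = P(D|A)P(A) / P(D)
       = 0.00667975 / 0.07103325
       = 0.0940


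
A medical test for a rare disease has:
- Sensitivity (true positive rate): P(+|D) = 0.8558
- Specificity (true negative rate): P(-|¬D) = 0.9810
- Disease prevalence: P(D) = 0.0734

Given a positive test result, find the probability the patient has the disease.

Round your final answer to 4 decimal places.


Let D = has disease, + = positive test

Given:
- P(D) = 0.0734 (prevalence)
- P(+|D) = 0.8558 (sensitivity)
- P(-|¬D) = 0.9810 (specificity)
- P(+|¬D) = 0.0190 (false positive rate = 1 - specificity)

Step 1: Find P(+)
P(+) = P(+|D)P(D) + P(+|¬D)P(¬D)
     = 0.8558 × 0.0734 + 0.0190 × 0.9266
     = 0.06281572 + 0.01760540
     = 0.08042112

Step 2: Apply Bayes' theorem for P(D|+)
P(D|+) = P(+|D)P(D) / P(+)
       = 0.06281572 / 0.08042112
       = 0.7811


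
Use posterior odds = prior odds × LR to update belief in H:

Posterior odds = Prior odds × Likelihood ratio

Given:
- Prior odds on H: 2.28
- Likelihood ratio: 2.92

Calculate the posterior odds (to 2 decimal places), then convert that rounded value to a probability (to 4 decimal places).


Step 1: Calculate posterior odds
Posterior odds = Prior odds × LR
               = 2.28 × 2.92
               = 6.66

Step 2: Convert to probability
P(H|E) = Posterior odds / (1 + Posterior odds)
       = 6.66 / (1 + 6.66)
       = 6.66 / 7.66
       = 0.8695

The evidence increased P(H) from 0.6951 to 0.8695.


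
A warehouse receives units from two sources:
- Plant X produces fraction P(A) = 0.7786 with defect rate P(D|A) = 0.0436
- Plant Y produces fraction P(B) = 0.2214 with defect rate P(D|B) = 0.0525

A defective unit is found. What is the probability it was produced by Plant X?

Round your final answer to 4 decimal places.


Let A = from Plant X, D = defective

Given:
- P(A) = 0.7786, P(B) = 0.2214
- P(D|A) = 0.0436, P(D|B) = 0.0525

Step 1: Find P(D)
P(D) = P(D|A)P(A) + P(D|B)P(B)
     = 0.0436 × 0.7786 + 0.0525 × 0.2214
     = 0.03394696 + 0.01162350
     = 0.04557046

Step 2: Apply Bayes' theorem
P(A|D) = P(D|A)P(A) / P(D)
       = 0.03394696 / 0.04557046
       = 0.7449


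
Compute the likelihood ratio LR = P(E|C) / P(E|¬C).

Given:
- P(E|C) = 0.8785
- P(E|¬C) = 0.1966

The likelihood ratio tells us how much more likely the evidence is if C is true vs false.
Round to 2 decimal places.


Likelihood Ratio (LR) = P(E|C) / P(E|¬C)

LR = 0.8785 / 0.1966
   = 4.47

The evidence is 4.47 times more likely if C is true than if C is false.
Because LR exceeds 1, E is evidence for C.


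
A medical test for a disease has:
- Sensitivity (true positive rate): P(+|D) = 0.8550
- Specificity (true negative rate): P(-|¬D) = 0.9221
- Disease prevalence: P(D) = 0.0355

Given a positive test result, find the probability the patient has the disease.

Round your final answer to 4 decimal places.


Let D = has disease, + = positive test

Given:
- P(D) = 0.0355 (prevalence)
- P(+|D) = 0.8550 (sensitivity)
- P(-|¬D) = 0.9221 (specificity)
- P(+|¬D) = 0.0779 (false positive rate = 1 - specificity)

Step 1: Find P(+)
P(+) = P(+|D)P(D) + P(+|¬D)P(¬D)
     = 0.8550 × 0.0355 + 0.0779 × 0.9645
     = 0.03035250 + 0.07513455
     = 0.10548705

Step 2: Apply Bayes' theorem for P(D|+)
P(D|+) = P(+|D)P(D) / P(+)
       = 0.03035250 / 0.10548705
       = 0.2877


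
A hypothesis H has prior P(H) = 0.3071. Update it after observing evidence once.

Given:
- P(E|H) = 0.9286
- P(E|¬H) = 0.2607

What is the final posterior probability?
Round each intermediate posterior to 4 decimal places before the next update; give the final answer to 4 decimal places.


Sequential Bayesian updating:

Initial prior: P(H) = 0.3071

Update 1:
  P(E) = 0.9286 × 0.3071 + 0.2607 × 0.6929 = 0.28517306 + 0.18063903 = 0.46581209
  P(H|E) = 0.28517306 / 0.46581209 = 0.6122

Final posterior: 0.6122


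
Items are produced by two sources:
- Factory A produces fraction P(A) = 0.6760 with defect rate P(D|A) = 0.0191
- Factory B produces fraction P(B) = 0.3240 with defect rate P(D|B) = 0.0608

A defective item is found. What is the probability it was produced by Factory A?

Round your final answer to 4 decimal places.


Let A = from Factory A, D = defective

Given:
- P(A) = 0.6760, P(B) = 0.3240
- P(D|A) = 0.0191, P(D|B) = 0.0608

Step 1: Find P(D)
P(D) = P(D|A)P(A) + P(D|B)P(B)
     = 0.0191 × 0.6760 + 0.0608 × 0.3240
     = 0.01291160 + 0.01969920
     = 0.03261080

Step 2: Apply Bayes' theorem
P(A|D) = P(D|A)P(A) / P(D)
       = 0.01291160 / 0.03261080
       = 0.3959


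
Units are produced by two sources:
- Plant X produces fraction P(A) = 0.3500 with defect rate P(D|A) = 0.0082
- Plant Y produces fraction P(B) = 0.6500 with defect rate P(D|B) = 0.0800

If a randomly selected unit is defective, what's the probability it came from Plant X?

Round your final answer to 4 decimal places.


Let A = from Plant X, D = defective

Given:
- P(A) = 0.3500, P(B) = 0.6500
- P(D|A) = 0.0082, P(D|B) = 0.0800

Step 1: Find P(D)
P(D) = P(D|A)P(A) + P(D|B)P(B)
     = 0.0082 × 0.3500 + 0.0800 × 0.6500
     = 0.00287000 + 0.05200000
     = 0.05487000

Step 2: Apply Bayes' theorem
P(A|D) = P(D|A)P(A) / P(D)
       = 0.00287000 / 0.05487000
       = 0.0523


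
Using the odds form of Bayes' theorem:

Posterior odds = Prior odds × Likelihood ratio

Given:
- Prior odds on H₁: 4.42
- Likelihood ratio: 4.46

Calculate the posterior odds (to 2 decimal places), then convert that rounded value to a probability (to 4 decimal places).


Step 1: Calculate posterior odds
Posterior odds = Prior odds × LR
               = 4.42 × 4.46
               = 19.71

Step 2: Convert to probability
P(H₁|E) = Posterior odds / (1 + Posterior odds)
       = 19.71 / (1 + 19.71)
       = 19.71 / 20.71
       = 0.9517

The evidence increased P(H₁) from 0.8155 to 0.9517.


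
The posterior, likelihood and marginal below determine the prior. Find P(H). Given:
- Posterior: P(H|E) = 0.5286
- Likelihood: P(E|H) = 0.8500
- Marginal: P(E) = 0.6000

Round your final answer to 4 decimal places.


From Bayes' theorem: P(H|E) = P(E|H) × P(H) / P(E)

Rearranging for P(H):
P(H) = P(H|E) × P(E) / P(E|H)
     = 0.5286 × 0.6000 / 0.8500
     = 0.31716000 / 0.8500
     = 0.3731


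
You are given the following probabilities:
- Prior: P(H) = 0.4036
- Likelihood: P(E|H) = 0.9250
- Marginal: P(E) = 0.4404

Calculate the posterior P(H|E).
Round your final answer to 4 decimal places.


Using Bayes' theorem:

P(H|E) = P(E|H) × P(H) / P(E)
       = 0.9250 × 0.4036 / 0.4404
       = 0.37333000 / 0.4404
       = 0.8477

The evidence strengthens our belief in H.
Prior: 0.4036 → Posterior: 0.8477


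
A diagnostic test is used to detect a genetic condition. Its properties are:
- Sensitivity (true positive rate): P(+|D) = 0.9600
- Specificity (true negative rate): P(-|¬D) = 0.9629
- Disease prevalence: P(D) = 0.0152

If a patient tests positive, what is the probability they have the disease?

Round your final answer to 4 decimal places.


Let D = has disease, + = positive test

Given:
- P(D) = 0.0152 (prevalence)
- P(+|D) = 0.9600 (sensitivity)
- P(-|¬D) = 0.9629 (specificity)
- P(+|¬D) = 0.0371 (false positive rate = 1 - specificity)

Step 1: Find P(+)
P(+) = P(+|D)P(D) + P(+|¬D)P(¬D)
     = 0.9600 × 0.0152 + 0.0371 × 0.9848
     = 0.01459200 + 0.03653608
     = 0.05112808

Step 2: Apply Bayes' theorem for P(D|+)
P(D|+) = P(+|D)P(D) / P(+)
       = 0.01459200 / 0.05112808
       = 0.2854


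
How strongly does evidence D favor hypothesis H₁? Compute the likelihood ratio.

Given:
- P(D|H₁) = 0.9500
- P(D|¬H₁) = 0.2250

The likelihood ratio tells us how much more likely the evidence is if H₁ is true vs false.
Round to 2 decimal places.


Likelihood Ratio (LR) = P(D|H₁) / P(D|¬H₁)

LR = 0.9500 / 0.2250
   = 4.22

The evidence is 4.22 times more likely if H₁ is true than if H₁ is false.
Because LR exceeds 1, D is evidence for H₁.


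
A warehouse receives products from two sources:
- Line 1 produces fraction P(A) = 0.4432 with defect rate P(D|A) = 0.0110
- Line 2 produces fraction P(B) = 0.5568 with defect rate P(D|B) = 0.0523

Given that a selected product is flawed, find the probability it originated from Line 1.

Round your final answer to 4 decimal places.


Let A = from Line 1, D = flawed

Given:
- P(A) = 0.4432, P(B) = 0.5568
- P(D|A) = 0.0110, P(D|B) = 0.0523

Step 1: Find P(D)
P(D) = P(D|A)P(A) + P(D|B)P(B)
     = 0.0110 × 0.4432 + 0.0523 × 0.5568
     = 0.00487520 + 0.02912064
     = 0.03399584

Step 2: Apply Bayes' theorem
P(A|D) = P(D|A)P(A) / P(D)
       = 0.00487520 / 0.03399584
       = 0.1434


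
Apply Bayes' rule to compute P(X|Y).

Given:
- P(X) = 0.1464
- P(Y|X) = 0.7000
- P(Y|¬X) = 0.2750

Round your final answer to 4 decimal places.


Bayes' theorem: P(X|Y) = P(Y|X) × P(X) / P(Y)

Step 1: Calculate P(Y) using law of total probability
P(Y) = P(Y|X)P(X) + P(Y|¬X)P(¬X)
     = 0.7000 × 0.1464 + 0.2750 × 0.8536
     = 0.10248000 + 0.23474000
     = 0.33722000

Step 2: Apply Bayes' theorem
P(X|Y) = P(Y|X) × P(X) / P(Y)
       = 0.10248000 / 0.33722000
       = 0.3039


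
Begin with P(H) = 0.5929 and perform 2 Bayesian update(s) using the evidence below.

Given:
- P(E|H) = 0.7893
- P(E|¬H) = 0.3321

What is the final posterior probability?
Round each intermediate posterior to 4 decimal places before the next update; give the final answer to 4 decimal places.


Sequential Bayesian updating:

Initial prior: P(H) = 0.5929

Update 1:
  P(E) = 0.7893 × 0.5929 + 0.3321 × 0.4071 = 0.46797597 + 0.13519791 = 0.60317388
  P(H|E) = 0.46797597 / 0.60317388 = 0.7759

Update 2:
  P(E) = 0.7893 × 0.7759 + 0.3321 × 0.2241 = 0.61241787 + 0.07442361 = 0.68684148
  P(H|E) = 0.61241787 / 0.68684148 = 0.8916

Final posterior: 0.8916


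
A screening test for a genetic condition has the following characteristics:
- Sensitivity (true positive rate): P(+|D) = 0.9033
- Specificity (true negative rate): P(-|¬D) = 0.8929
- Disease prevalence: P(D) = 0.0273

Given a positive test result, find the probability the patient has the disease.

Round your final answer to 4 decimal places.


Let D = has disease, + = positive test

Given:
- P(D) = 0.0273 (prevalence)
- P(+|D) = 0.9033 (sensitivity)
- P(-|¬D) = 0.8929 (specificity)
- P(+|¬D) = 0.1071 (false positive rate = 1 - specificity)

Step 1: Find P(+)
P(+) = P(+|D)P(D) + P(+|¬D)P(¬D)
     = 0.9033 × 0.0273 + 0.1071 × 0.9727
     = 0.02466009 + 0.10417617
     = 0.12883626

Step 2: Apply Bayes' theorem for P(D|+)
P(D|+) = P(+|D)P(D) / P(+)
       = 0.02466009 / 0.12883626
       = 0.1914


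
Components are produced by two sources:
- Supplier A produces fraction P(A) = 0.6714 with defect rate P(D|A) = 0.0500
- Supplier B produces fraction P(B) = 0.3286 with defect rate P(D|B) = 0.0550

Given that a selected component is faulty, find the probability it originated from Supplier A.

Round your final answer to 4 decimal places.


Let A = from Supplier A, D = faulty

Given:
- P(A) = 0.6714, P(B) = 0.3286
- P(D|A) = 0.0500, P(D|B) = 0.0550

Step 1: Find P(D)
P(D) = P(D|A)P(A) + P(D|B)P(B)
     = 0.0500 × 0.6714 + 0.0550 × 0.3286
     = 0.03357000 + 0.01807300
     = 0.05164300

Step 2: Apply Bayes' theorem
P(A|D) = P(D|A)P(A) / P(D)
       = 0.03357000 / 0.05164300
       = 0.6500


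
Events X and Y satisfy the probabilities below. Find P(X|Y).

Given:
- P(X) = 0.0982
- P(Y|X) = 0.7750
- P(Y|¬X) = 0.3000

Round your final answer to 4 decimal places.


Bayes' theorem: P(X|Y) = P(Y|X) × P(X) / P(Y)

Step 1: Calculate P(Y) using law of total probability
P(Y) = P(Y|X)P(X) + P(Y|¬X)P(¬X)
     = 0.7750 × 0.0982 + 0.3000 × 0.9018
     = 0.07610500 + 0.27054000
     = 0.34664500

Step 2: Apply Bayes' theorem
P(X|Y) = P(Y|X) × P(X) / P(Y)
       = 0.07610500 / 0.34664500
       = 0.2195


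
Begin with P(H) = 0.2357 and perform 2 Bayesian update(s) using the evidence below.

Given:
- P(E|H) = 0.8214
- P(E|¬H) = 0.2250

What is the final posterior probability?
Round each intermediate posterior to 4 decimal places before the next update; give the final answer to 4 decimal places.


Sequential Bayesian updating:

Initial prior: P(H) = 0.2357

Update 1:
  P(E) = 0.8214 × 0.2357 + 0.2250 × 0.7643 = 0.19360398 + 0.17196750 = 0.36557148
  P(H|E) = 0.19360398 / 0.36557148 = 0.5296

Update 2:
  P(E) = 0.8214 × 0.5296 + 0.2250 × 0.4704 = 0.43501344 + 0.10584000 = 0.54085344
  P(H|E) = 0.43501344 / 0.54085344 = 0.8043

Final posterior: 0.8043


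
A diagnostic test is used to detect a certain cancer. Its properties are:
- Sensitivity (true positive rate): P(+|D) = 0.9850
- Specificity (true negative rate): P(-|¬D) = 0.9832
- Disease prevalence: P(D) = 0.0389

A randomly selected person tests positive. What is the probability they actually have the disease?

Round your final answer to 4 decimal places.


Let D = has disease, + = positive test

Given:
- P(D) = 0.0389 (prevalence)
- P(+|D) = 0.9850 (sensitivity)
- P(-|¬D) = 0.9832 (specificity)
- P(+|¬D) = 0.0168 (false positive rate = 1 - specificity)

Step 1: Find P(+)
P(+) = P(+|D)P(D) + P(+|¬D)P(¬D)
     = 0.9850 × 0.0389 + 0.0168 × 0.9611
     = 0.03831650 + 0.01614648
     = 0.05446298

Step 2: Apply Bayes' theorem for P(D|+)
P(D|+) = P(+|D)P(D) / P(+)
       = 0.03831650 / 0.05446298
       = 0.7035


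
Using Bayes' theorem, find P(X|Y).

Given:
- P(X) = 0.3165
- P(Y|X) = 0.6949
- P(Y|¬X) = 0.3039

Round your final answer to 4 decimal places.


Bayes' theorem: P(X|Y) = P(Y|X) × P(X) / P(Y)

Step 1: Calculate P(Y) using law of total probability
P(Y) = P(Y|X)P(X) + P(Y|¬X)P(¬X)
     = 0.6949 × 0.3165 + 0.3039 × 0.6835
     = 0.21993585 + 0.20771565
     = 0.42765150

Step 2: Apply Bayes' theorem
P(X|Y) = P(Y|X) × P(X) / P(Y)
       = 0.21993585 / 0.42765150
       = 0.5143


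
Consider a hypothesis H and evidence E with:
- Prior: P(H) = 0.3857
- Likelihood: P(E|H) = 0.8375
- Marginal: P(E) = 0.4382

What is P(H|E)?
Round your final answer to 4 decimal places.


Using Bayes' theorem:

P(H|E) = P(E|H) × P(H) / P(E)
       = 0.8375 × 0.3857 / 0.4382
       = 0.32302375 / 0.4382
       = 0.7372

The evidence strengthens our belief in H.
Prior: 0.3857 → Posterior: 0.7372


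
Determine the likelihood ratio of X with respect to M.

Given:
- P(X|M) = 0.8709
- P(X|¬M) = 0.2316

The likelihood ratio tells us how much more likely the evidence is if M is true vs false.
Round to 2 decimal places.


Likelihood Ratio (LR) = P(X|M) / P(X|¬M)

LR = 0.8709 / 0.2316
   = 3.76

The evidence is 3.76 times more likely if M is true than if M is false.
Because LR exceeds 1, X is evidence for M.


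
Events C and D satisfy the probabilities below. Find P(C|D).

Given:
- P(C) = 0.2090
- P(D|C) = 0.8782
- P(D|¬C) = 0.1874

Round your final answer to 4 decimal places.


Bayes' theorem: P(C|D) = P(D|C) × P(C) / P(D)

Step 1: Calculate P(D) using law of total probability
P(D) = P(D|C)P(C) + P(D|¬C)P(¬C)
     = 0.8782 × 0.2090 + 0.1874 × 0.7910
     = 0.18354380 + 0.14823340
     = 0.33177720

Step 2: Apply Bayes' theorem
P(C|D) = P(D|C) × P(C) / P(D)
       = 0.18354380 / 0.33177720
       = 0.5532


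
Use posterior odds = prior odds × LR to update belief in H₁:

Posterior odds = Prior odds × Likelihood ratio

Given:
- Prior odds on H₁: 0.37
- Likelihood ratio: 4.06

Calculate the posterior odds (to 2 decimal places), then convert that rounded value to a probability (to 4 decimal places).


Step 1: Calculate posterior odds
Posterior odds = Prior odds × LR
               = 0.37 × 4.06
               = 1.50

Step 2: Convert to probability
P(H₁|E) = Posterior odds / (1 + Posterior odds)
       = 1.50 / (1 + 1.50)
       = 1.50 / 2.50
       = 0.6000

The evidence increased P(H₁) from 0.2701 to 0.6000.
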